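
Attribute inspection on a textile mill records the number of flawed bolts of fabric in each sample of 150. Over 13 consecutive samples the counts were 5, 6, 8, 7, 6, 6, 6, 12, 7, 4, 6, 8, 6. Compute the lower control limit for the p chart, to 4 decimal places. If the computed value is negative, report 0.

0.0000

p̄ = Σdᵢ / (k·n) = 87 / (13 × 150) = 0.04462
LCL = p̄ − 3·√(p̄(1−p̄)/n) = 0.04462 − 3 × 0.01686 = -0.00596 → 0 (negative, so LCL = 0)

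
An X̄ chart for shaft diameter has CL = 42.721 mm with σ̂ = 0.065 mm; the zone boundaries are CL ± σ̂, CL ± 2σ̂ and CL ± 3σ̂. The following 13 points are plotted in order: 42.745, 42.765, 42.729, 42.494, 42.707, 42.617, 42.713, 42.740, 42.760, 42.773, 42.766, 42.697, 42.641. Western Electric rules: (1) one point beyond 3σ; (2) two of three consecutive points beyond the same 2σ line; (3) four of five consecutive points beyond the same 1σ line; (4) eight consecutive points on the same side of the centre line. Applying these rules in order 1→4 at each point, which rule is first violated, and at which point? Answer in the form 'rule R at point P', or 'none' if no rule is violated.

Zone of each point (C = within 1σ̂, B = 1σ̂–2σ̂, A = 2σ̂–3σ̂, * = beyond 3σ̂; sign = side of CL): 1:+C, 2:+C, 3:+C, 4:-*, 5:-C, 6:-B, 7:-C, 8:+C, 9:+C, 10:+C, 11:+C, 12:-C, 13:-B
Rule 1 (one point beyond the 3σ limits) is satisfied at point 4.

rule 1 at point 4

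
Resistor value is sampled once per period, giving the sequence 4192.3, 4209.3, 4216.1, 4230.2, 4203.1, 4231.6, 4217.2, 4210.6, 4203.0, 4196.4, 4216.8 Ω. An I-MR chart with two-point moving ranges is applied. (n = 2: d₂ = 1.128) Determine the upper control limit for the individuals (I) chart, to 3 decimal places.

X̄ = (4192.3 + 4209.3 + 4216.1 + 4230.2 + 4203.1 + 4231.6 + 4217.2 + 4210.6 + 4203.0 + 4196.4 + 4216.8) / 11 = 4211.5091
Moving ranges: 17.0, 6.8, 14.1, 27.1, 28.5, 14.4, 6.6, 7.6, 6.6, 20.4; M̄R̄ = 149.1000 / 10 = 14.9100
UCL = X̄ + 3·M̄R̄/d₂ = 4211.5091 + 3 × 14.9100 / 1.128 = 4251.1633

4251.163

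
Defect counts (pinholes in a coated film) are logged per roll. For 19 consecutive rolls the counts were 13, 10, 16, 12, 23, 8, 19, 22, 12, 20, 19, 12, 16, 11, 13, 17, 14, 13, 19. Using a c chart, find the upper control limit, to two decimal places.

c̄ = (13 + 10 + 16 + 12 + 23 + 8 + 19 + 22 + 12 + 20 + 19 + 12 + 16 + 11 + 13 + 17 + 14 + 13 + 19) / 19 = 289 / 19 = 15.2105
UCL = c̄ + 3√c̄ = 15.2105 + 3 × √15.2105 = 15.2105 + 3 × 3.9001 = 26.9107

26.91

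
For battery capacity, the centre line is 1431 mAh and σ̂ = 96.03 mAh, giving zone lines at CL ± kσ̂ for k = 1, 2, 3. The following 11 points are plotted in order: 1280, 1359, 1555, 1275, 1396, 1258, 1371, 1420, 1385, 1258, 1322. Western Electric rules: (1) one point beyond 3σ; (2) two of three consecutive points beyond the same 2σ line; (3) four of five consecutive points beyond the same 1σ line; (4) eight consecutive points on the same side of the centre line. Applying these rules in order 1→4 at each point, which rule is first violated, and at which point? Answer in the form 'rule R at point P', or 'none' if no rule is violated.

rule 4 at point 11

Zone of each point (C = within 1σ̂, B = 1σ̂–2σ̂, A = 2σ̂–3σ̂, * = beyond 3σ̂; sign = side of CL): 1:-B, 2:-C, 3:+B, 4:-B, 5:-C, 6:-B, 7:-C, 8:-C, 9:-C, 10:-B, 11:-B
Rule 4 (eight consecutive points on the same side of the centre line) is satisfied at point 11.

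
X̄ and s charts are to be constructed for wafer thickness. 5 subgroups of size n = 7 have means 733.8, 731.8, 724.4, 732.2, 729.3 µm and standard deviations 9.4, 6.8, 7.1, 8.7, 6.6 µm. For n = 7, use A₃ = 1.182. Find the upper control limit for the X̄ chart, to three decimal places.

X̄̄ = (733.8 + 731.8 + 724.4 + 732.2 + 729.3) / 5 = 730.3000
s̄ = (9.4 + 6.8 + 7.1 + 8.7 + 6.6) / 5 = 7.7200
UCL = X̄̄ + A₃·s̄ = 730.3000 + 1.182 × 7.7200 = 739.4250

739.425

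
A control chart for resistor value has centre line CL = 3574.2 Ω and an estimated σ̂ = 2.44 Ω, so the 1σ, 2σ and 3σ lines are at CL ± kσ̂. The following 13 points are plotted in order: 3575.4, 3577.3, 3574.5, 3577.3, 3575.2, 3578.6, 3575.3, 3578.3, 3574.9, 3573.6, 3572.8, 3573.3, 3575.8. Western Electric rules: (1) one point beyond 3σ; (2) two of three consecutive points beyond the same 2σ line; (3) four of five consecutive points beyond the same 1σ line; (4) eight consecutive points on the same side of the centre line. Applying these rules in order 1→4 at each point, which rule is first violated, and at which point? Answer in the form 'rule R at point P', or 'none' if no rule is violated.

Zone of each point (C = within 1σ̂, B = 1σ̂–2σ̂, A = 2σ̂–3σ̂, * = beyond 3σ̂; sign = side of CL): 1:+C, 2:+B, 3:+C, 4:+B, 5:+C, 6:+B, 7:+C, 8:+B, 9:+C, 10:-C, 11:-C, 12:-C, 13:+C
Rule 4 (eight consecutive points on the same side of the centre line) is satisfied at point 8.

rule 4 at point 8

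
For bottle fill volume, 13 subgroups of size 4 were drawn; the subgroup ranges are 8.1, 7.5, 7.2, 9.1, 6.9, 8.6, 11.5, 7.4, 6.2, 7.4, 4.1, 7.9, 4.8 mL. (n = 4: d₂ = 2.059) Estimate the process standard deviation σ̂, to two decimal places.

3.61

R̄ = (8.1 + 7.5 + 7.2 + 9.1 + 6.9 + 8.6 + 11.5 + 7.4 + 6.2 + 7.4 + 4.1 + 7.9 + 4.8) / 13 = 7.4385
σ̂ = R̄ / d₂ = 7.4385 / 2.059 = 3.6127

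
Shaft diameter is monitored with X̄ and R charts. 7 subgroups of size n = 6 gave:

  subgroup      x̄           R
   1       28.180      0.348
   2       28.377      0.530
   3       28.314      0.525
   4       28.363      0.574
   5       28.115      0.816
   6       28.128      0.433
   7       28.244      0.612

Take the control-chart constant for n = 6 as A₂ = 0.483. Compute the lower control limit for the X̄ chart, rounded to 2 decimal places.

27.98

X̄̄ = (28.180 + 28.377 + 28.314 + 28.363 + 28.115 + 28.128 + 28.244) / 7 = 197.7210 / 7 = 28.2459
R̄ = (0.348 + 0.530 + 0.525 + 0.574 + 0.816 + 0.433 + 0.612) / 7 = 3.8380 / 7 = 0.5483
LCL = X̄̄ − A₂·R̄ = 28.2459 − 0.483 × 0.5483 = 27.9810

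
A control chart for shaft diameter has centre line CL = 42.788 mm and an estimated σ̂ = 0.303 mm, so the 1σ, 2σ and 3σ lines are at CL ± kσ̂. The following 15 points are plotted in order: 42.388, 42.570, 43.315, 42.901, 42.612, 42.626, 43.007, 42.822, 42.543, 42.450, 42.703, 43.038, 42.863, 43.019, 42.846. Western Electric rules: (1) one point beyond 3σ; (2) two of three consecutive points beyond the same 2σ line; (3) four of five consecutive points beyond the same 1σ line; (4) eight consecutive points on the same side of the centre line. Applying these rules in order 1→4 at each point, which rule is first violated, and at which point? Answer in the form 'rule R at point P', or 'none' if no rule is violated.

none

Zone of each point (C = within 1σ̂, B = 1σ̂–2σ̂, A = 2σ̂–3σ̂, * = beyond 3σ̂; sign = side of CL): 1:-B, 2:-C, 3:+B, 4:+C, 5:-C, 6:-C, 7:+C, 8:+C, 9:-C, 10:-B, 11:-C, 12:+C, 13:+C, 14:+C, 15:+C
No rule fires across all 15 points.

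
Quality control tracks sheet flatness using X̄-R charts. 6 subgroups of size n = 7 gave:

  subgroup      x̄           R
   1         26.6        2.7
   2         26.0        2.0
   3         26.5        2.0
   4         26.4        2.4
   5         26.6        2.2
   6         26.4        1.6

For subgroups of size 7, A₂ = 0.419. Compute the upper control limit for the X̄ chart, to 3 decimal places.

X̄̄ = (26.6 + 26.0 + 26.5 + 26.4 + 26.6 + 26.4) / 6 = 158.5000 / 6 = 26.4167
R̄ = (2.7 + 2.0 + 2.0 + 2.4 + 2.2 + 1.6) / 6 = 12.9000 / 6 = 2.1500
UCL = X̄̄ + A₂·R̄ = 26.4167 + 0.419 × 2.1500 = 27.3175

27.318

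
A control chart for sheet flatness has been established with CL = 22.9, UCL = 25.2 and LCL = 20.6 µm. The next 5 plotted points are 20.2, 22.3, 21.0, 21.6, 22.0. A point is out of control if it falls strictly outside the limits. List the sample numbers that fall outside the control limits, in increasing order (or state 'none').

1

Compare each point to [20.6, 25.2]: sample 1 = 20.2 < LCL.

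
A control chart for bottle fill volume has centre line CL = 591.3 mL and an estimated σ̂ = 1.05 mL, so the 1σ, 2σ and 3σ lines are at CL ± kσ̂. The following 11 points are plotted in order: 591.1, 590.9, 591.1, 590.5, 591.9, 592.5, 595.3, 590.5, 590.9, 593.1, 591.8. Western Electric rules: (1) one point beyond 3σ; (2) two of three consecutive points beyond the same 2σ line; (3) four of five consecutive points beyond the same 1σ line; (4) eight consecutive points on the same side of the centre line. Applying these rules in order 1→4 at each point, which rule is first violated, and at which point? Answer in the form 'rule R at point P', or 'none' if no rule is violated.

rule 1 at point 7

Zone of each point (C = within 1σ̂, B = 1σ̂–2σ̂, A = 2σ̂–3σ̂, * = beyond 3σ̂; sign = side of CL): 1:-C, 2:-C, 3:-C, 4:-C, 5:+C, 6:+B, 7:+*, 8:-C, 9:-C, 10:+B, 11:+C
Rule 1 (one point beyond the 3σ limits) is satisfied at point 7.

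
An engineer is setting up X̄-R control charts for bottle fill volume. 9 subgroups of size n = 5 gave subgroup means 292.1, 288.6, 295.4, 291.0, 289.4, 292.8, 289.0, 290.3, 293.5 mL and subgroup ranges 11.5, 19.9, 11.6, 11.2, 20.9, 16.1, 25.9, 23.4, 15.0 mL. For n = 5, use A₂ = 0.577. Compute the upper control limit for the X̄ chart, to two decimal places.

301.31

X̄̄ = (292.1 + 288.6 + 295.4 + 291.0 + 289.4 + 292.8 + 289.0 + 290.3 + 293.5) / 9 = 2622.1000 / 9 = 291.3444
R̄ = (11.5 + 19.9 + 11.6 + 11.2 + 20.9 + 16.1 + 25.9 + 23.4 + 15.0) / 9 = 155.5000 / 9 = 17.2778
UCL = X̄̄ + A₂·R̄ = 291.3444 + 0.577 × 17.2778 = 301.3137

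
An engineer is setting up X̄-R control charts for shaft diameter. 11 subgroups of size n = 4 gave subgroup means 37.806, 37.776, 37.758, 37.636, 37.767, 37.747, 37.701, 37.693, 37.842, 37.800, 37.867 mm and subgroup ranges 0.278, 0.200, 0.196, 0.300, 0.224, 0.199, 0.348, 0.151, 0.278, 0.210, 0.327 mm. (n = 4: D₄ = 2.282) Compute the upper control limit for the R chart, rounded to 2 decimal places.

0.56

R̄ = (0.278 + 0.200 + 0.196 + 0.300 + 0.224 + 0.199 + 0.348 + 0.151 + 0.278 + 0.210 + 0.327) / 11 = 2.7110 / 11 = 0.2465
UCL_R = D₄·R̄ = 2.282 × 0.2465 = 0.5624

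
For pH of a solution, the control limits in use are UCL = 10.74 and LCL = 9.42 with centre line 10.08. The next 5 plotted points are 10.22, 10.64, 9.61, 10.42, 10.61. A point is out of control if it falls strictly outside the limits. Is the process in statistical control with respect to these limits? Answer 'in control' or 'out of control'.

in control

All 5 points lie within [9.42, 10.74].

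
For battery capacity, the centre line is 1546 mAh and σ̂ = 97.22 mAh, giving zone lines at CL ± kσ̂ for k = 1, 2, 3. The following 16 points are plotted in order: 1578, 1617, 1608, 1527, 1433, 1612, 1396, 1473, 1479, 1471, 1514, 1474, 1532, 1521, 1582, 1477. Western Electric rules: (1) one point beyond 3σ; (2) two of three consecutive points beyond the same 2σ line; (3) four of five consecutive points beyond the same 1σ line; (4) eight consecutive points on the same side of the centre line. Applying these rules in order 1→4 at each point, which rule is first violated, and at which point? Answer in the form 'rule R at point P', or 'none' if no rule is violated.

rule 4 at point 14

Zone of each point (C = within 1σ̂, B = 1σ̂–2σ̂, A = 2σ̂–3σ̂, * = beyond 3σ̂; sign = side of CL): 1:+C, 2:+C, 3:+C, 4:-C, 5:-B, 6:+C, 7:-B, 8:-C, 9:-C, 10:-C, 11:-C, 12:-C, 13:-C, 14:-C, 15:+C, 16:-C
Rule 4 (eight consecutive points on the same side of the centre line) is satisfied at point 14.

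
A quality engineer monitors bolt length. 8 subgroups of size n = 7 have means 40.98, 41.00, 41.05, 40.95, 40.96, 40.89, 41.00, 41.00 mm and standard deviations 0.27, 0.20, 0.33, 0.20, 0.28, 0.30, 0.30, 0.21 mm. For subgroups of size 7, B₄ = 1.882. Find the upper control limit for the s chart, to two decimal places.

s̄ = (0.27 + 0.20 + 0.33 + 0.20 + 0.28 + 0.30 + 0.30 + 0.21) / 8 = 0.2612
UCL_s = B₄·s̄ = 1.882 × 0.2612 = 0.4917

0.49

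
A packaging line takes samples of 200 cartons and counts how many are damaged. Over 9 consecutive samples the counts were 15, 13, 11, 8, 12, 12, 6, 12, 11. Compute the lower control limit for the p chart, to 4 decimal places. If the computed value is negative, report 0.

p̄ = Σdᵢ / (k·n) = 100 / (9 × 200) = 0.05556
LCL = p̄ − 3·√(p̄(1−p̄)/n) = 0.05556 − 3 × 0.01620 = 0.00696

0.0070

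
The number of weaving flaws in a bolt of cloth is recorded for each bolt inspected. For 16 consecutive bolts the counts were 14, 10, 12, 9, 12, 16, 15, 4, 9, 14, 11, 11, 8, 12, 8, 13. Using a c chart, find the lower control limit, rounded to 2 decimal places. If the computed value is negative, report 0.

1.12

c̄ = (14 + 10 + 12 + 9 + 12 + 16 + 15 + 4 + 9 + 14 + 11 + 11 + 8 + 12 + 8 + 13) / 16 = 178 / 16 = 11.1250
LCL = c̄ − 3√c̄ = 11.1250 − 3 × 3.3354 = 1.1188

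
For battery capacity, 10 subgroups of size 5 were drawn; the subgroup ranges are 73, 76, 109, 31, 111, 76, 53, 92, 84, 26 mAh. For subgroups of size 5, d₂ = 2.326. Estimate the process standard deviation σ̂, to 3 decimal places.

31.427

R̄ = (73 + 76 + 109 + 31 + 111 + 76 + 53 + 92 + 84 + 26) / 10 = 73.1000
σ̂ = R̄ / d₂ = 73.1000 / 2.326 = 31.4273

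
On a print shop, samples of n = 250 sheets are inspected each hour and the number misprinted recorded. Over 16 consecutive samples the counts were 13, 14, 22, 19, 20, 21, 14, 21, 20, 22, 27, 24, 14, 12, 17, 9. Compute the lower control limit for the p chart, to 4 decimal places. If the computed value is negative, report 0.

p̄ = Σdᵢ / (k·n) = 289 / (16 × 250) = 0.07225
LCL = p̄ − 3·√(p̄(1−p̄)/n) = 0.07225 − 3 × 0.01637 = 0.02313

0.0231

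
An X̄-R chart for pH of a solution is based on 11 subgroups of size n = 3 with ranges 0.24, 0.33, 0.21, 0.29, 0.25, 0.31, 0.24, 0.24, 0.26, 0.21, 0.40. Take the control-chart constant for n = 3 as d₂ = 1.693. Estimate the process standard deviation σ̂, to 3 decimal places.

R̄ = (0.24 + 0.33 + 0.21 + 0.29 + 0.25 + 0.31 + 0.24 + 0.24 + 0.26 + 0.21 + 0.40) / 11 = 0.2709
σ̂ = R̄ / d₂ = 0.2709 / 1.693 = 0.1600

0.160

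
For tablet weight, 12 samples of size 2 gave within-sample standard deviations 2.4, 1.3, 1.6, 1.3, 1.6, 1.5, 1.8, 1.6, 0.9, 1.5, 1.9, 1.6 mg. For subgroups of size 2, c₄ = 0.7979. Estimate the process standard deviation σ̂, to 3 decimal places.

s̄ = (2.4 + 1.3 + 1.6 + 1.3 + 1.6 + 1.5 + 1.8 + 1.6 + 0.9 + 1.5 + 1.9 + 1.6) / 12 = 1.5833
σ̂ = s̄ / c₄ = 1.5833 / 0.7979 = 1.9844

1.984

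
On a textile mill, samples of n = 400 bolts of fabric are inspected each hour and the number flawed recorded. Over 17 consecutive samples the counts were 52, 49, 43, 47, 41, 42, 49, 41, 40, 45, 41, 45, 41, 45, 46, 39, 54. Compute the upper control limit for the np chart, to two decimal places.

63.61

p̄ = Σdᵢ / (k·n) = 760 / (17 × 400) = 0.11176
UCL = np̄ + 3·√(np̄(1−p̄)) = 44.7059 + 3 × √(44.7059×0.88824) = 44.7059 + 3 × 6.3015 = 63.6105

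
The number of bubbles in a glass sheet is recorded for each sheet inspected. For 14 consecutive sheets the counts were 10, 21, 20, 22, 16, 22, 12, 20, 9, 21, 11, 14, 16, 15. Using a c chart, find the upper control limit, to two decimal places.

28.49

c̄ = (10 + 21 + 20 + 22 + 16 + 22 + 12 + 20 + 9 + 21 + 11 + 14 + 16 + 15) / 14 = 229 / 14 = 16.3571
UCL = c̄ + 3√c̄ = 16.3571 + 3 × √16.3571 = 16.3571 + 3 × 4.0444 = 28.4903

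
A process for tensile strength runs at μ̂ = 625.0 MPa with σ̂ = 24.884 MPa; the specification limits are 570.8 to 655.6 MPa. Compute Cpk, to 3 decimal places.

0.410

Cpu = (USL − μ̂) / (3σ̂) = (655.6 − 625.0) / (3 × 24.884) = 0.4099; Cpl = (μ̂ − LSL) / (3σ̂) = (625.0 − 570.8) / (3 × 24.884) = 0.7260; Cpk = min(Cpu, Cpl) = 0.4099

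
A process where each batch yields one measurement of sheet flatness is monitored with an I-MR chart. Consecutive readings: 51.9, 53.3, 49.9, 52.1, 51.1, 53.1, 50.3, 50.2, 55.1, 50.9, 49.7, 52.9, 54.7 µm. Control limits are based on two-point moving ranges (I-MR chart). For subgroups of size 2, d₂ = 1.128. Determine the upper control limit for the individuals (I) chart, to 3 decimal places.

X̄ = (51.9 + 53.3 + 49.9 + 52.1 + 51.1 + 53.1 + 50.3 + 50.2 + 55.1 + 50.9 + 49.7 + 52.9 + 54.7) / 13 = 51.9385
Moving ranges: 1.4, 3.4, 2.2, 1.0, 2.0, 2.8, 0.1, 4.9, 4.2, 1.2, 3.2, 1.8; M̄R̄ = 28.2000 / 12 = 2.3500
UCL = X̄ + 3·M̄R̄/d₂ = 51.9385 + 3 × 2.3500 / 1.128 = 58.1885

58.188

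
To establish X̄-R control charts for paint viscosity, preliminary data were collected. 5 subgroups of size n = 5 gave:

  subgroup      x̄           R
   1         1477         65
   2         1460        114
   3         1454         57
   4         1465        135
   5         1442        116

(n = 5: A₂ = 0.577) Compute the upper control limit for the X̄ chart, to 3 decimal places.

1515.800

X̄̄ = (1477 + 1460 + 1454 + 1465 + 1442) / 5 = 7298.0000 / 5 = 1459.6000
R̄ = (65 + 114 + 57 + 135 + 116) / 5 = 487.0000 / 5 = 97.4000
UCL = X̄̄ + A₂·R̄ = 1459.6000 + 0.577 × 97.4000 = 1515.7998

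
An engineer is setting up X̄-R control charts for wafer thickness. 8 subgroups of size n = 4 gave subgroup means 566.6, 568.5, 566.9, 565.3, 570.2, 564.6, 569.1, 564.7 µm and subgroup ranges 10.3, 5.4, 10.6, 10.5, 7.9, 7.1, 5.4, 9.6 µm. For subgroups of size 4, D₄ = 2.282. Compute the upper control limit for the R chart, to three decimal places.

R̄ = (10.3 + 5.4 + 10.6 + 10.5 + 7.9 + 7.1 + 5.4 + 9.6) / 8 = 66.8000 / 8 = 8.3500
UCL_R = D₄·R̄ = 2.282 × 8.3500 = 19.0547

19.055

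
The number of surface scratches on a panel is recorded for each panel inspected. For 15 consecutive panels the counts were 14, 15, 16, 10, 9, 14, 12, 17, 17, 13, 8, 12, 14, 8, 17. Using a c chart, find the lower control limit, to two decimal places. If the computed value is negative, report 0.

c̄ = (14 + 15 + 16 + 10 + 9 + 14 + 12 + 17 + 17 + 13 + 8 + 12 + 14 + 8 + 17) / 15 = 196 / 15 = 13.0667
LCL = c̄ − 3√c̄ = 13.0667 − 3 × 3.6148 = 2.2223

2.22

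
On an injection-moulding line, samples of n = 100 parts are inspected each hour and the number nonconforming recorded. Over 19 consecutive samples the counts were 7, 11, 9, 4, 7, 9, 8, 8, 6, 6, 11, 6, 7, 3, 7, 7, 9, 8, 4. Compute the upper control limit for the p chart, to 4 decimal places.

p̄ = Σdᵢ / (k·n) = 137 / (19 × 100) = 0.07211
UCL = p̄ + 3·√(p̄(1−p̄)/n) = 0.07211 + 3 × √(0.07211×0.92789/100) = 0.07211 + 3 × 0.02587 = 0.14970

0.1497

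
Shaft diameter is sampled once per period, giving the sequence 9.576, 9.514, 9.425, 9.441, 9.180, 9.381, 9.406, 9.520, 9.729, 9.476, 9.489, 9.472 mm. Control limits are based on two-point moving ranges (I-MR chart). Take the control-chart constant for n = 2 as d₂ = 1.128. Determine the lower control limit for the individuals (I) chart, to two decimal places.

X̄ = (9.576 + 9.514 + 9.425 + 9.441 + 9.180 + 9.381 + 9.406 + 9.520 + 9.729 + 9.476 + 9.489 + 9.472) / 12 = 9.4674
Moving ranges: 0.062, 0.089, 0.016, 0.261, 0.201, 0.025, 0.114, 0.209, 0.253, 0.013, 0.017; M̄R̄ = 1.2600 / 11 = 0.1145
LCL = X̄ − 3·M̄R̄/d₂ = 9.4674 − 3 × 0.1145 / 1.128 = 9.1628

9.16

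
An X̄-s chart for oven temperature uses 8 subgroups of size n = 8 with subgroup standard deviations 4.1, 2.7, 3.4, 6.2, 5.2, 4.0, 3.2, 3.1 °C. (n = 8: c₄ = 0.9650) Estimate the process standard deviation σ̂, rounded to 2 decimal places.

4.13

s̄ = (4.1 + 2.7 + 3.4 + 6.2 + 5.2 + 4.0 + 3.2 + 3.1) / 8 = 3.9875
σ̂ = s̄ / c₄ = 3.9875 / 0.9650 = 4.1321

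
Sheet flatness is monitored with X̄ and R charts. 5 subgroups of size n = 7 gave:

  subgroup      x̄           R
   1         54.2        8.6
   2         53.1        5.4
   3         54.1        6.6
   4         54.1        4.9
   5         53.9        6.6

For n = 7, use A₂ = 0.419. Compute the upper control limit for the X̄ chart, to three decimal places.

56.570

X̄̄ = (54.2 + 53.1 + 54.1 + 54.1 + 53.9) / 5 = 269.4000 / 5 = 53.8800
R̄ = (8.6 + 5.4 + 6.6 + 4.9 + 6.6) / 5 = 32.1000 / 5 = 6.4200
UCL = X̄̄ + A₂·R̄ = 53.8800 + 0.419 × 6.4200 = 56.5700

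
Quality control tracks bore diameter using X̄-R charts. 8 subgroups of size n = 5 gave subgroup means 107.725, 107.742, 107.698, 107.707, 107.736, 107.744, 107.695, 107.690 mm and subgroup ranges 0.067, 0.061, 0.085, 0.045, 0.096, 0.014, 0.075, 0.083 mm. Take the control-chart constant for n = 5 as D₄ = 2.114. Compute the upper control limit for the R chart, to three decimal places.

R̄ = (0.067 + 0.061 + 0.085 + 0.045 + 0.096 + 0.014 + 0.075 + 0.083) / 8 = 0.5260 / 8 = 0.0658
UCL_R = D₄·R̄ = 2.114 × 0.0658 = 0.1390

0.139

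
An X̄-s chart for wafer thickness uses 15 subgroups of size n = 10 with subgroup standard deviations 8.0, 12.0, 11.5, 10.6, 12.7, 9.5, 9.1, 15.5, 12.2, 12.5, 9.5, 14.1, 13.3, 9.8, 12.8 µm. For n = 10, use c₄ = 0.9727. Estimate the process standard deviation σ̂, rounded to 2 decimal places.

11.86

s̄ = (8.0 + 12.0 + 11.5 + 10.6 + 12.7 + 9.5 + 9.1 + 15.5 + 12.2 + 12.5 + 9.5 + 14.1 + 13.3 + 9.8 + 12.8) / 15 = 11.5400
σ̂ = s̄ / c₄ = 11.5400 / 0.9727 = 11.8639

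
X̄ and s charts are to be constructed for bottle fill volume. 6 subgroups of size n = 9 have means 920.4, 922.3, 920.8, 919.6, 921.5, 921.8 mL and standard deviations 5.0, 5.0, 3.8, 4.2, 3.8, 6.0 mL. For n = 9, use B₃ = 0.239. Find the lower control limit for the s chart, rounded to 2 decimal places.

s̄ = (5.0 + 5.0 + 3.8 + 4.2 + 3.8 + 6.0) / 6 = 4.6333
LCL_s = B₃·s̄ = 0.239 × 4.6333 = 1.1074

1.11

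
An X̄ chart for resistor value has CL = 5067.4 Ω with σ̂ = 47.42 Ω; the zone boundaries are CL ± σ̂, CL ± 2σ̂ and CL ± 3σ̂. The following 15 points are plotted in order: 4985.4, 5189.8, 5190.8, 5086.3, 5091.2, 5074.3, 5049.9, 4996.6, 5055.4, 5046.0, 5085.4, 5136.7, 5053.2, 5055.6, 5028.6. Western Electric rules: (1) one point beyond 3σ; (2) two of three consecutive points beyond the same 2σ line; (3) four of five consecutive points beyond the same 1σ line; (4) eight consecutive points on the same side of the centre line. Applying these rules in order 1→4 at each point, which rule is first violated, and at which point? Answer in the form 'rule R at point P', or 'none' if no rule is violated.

Zone of each point (C = within 1σ̂, B = 1σ̂–2σ̂, A = 2σ̂–3σ̂, * = beyond 3σ̂; sign = side of CL): 1:-B, 2:+A, 3:+A, 4:+C, 5:+C, 6:+C, 7:-C, 8:-B, 9:-C, 10:-C, 11:+C, 12:+B, 13:-C, 14:-C, 15:-C
Rule 2 (two of three consecutive points beyond the same 2σ limit) is satisfied at point 3.

rule 2 at point 3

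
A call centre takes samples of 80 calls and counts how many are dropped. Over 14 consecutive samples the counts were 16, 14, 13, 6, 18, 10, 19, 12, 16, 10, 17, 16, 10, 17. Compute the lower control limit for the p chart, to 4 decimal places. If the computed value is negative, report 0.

p̄ = Σdᵢ / (k·n) = 194 / (14 × 80) = 0.17321
LCL = p̄ − 3·√(p̄(1−p̄)/n) = 0.17321 − 3 × 0.04231 = 0.04628

0.0463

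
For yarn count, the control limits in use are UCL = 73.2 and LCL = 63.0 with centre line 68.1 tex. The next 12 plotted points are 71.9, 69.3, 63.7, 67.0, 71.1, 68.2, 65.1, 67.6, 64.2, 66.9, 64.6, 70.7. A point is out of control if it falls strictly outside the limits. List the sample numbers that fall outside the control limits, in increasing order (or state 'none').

none

All 12 points lie within [63.0, 73.2].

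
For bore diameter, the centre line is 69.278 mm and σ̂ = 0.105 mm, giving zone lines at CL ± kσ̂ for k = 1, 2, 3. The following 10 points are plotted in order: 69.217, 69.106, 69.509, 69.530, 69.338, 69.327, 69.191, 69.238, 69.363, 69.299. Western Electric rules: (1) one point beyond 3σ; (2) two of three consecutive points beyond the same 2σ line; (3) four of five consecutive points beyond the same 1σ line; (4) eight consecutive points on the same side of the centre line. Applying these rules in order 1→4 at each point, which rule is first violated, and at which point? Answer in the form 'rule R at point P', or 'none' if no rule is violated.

Zone of each point (C = within 1σ̂, B = 1σ̂–2σ̂, A = 2σ̂–3σ̂, * = beyond 3σ̂; sign = side of CL): 1:-C, 2:-B, 3:+A, 4:+A, 5:+C, 6:+C, 7:-C, 8:-C, 9:+C, 10:+C
Rule 2 (two of three consecutive points beyond the same 2σ limit) is satisfied at point 4.

rule 2 at point 4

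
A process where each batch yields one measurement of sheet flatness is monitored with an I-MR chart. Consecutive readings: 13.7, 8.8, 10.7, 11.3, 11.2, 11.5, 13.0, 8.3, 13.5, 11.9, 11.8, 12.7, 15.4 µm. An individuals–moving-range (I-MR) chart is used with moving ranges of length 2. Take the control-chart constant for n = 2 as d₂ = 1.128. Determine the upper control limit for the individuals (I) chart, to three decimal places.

17.261

X̄ = (13.7 + 8.8 + 10.7 + 11.3 + 11.2 + 11.5 + 13.0 + 8.3 + 13.5 + 11.9 + 11.8 + 12.7 + 15.4) / 13 = 11.8308
Moving ranges: 4.9, 1.9, 0.6, 0.1, 0.3, 1.5, 4.7, 5.2, 1.6, 0.1, 0.9, 2.7; M̄R̄ = 24.5000 / 12 = 2.0417
UCL = X̄ + 3·M̄R̄/d₂ = 11.8308 + 3 × 2.0417 / 1.128 = 17.2607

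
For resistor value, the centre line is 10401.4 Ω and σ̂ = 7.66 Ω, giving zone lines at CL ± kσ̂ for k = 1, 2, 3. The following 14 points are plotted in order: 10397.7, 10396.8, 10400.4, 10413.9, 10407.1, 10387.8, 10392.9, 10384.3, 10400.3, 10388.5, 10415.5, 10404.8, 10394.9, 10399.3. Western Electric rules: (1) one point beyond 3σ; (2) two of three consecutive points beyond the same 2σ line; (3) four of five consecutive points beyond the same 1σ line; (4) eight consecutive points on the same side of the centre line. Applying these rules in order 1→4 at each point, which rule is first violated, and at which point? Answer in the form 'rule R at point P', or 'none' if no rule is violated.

Zone of each point (C = within 1σ̂, B = 1σ̂–2σ̂, A = 2σ̂–3σ̂, * = beyond 3σ̂; sign = side of CL): 1:-C, 2:-C, 3:-C, 4:+B, 5:+C, 6:-B, 7:-B, 8:-A, 9:-C, 10:-B, 11:+B, 12:+C, 13:-C, 14:-C
Rule 3 (four of five consecutive points beyond the same 1σ limit) is satisfied at point 10.

rule 3 at point 10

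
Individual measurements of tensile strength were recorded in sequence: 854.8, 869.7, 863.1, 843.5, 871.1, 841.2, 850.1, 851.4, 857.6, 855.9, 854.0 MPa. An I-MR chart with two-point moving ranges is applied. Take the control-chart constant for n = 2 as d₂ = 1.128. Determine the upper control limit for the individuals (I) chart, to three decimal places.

X̄ = (854.8 + 869.7 + 863.1 + 843.5 + 871.1 + 841.2 + 850.1 + 851.4 + 857.6 + 855.9 + 854.0) / 11 = 855.6727
Moving ranges: 14.9, 6.6, 19.6, 27.6, 29.9, 8.9, 1.3, 6.2, 1.7, 1.9; M̄R̄ = 118.6000 / 10 = 11.8600
UCL = X̄ + 3·M̄R̄/d₂ = 855.6727 + 3 × 11.8600 / 1.128 = 887.2153

887.215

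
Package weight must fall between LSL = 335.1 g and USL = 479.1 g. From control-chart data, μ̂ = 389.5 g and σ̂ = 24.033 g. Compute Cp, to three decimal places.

Cp = (USL − LSL) / (6σ̂) = (479.1 − 335.1) / (6 × 24.033) = 144.0000 / 144.1980 = 0.9986

0.999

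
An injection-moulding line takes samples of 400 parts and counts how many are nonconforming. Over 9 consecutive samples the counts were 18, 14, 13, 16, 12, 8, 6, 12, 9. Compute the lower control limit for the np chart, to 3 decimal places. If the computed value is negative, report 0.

1.765

p̄ = Σdᵢ / (k·n) = 108 / (9 × 400) = 0.03000
LCL = np̄ − 3·√(np̄(1−p̄)) = 12.0000 − 3 × 3.4117 = 1.7648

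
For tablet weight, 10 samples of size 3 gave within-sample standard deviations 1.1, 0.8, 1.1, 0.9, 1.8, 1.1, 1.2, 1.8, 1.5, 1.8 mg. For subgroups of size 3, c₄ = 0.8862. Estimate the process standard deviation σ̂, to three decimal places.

1.478

s̄ = (1.1 + 0.8 + 1.1 + 0.9 + 1.8 + 1.1 + 1.2 + 1.8 + 1.5 + 1.8) / 10 = 1.3100
σ̂ = s̄ / c₄ = 1.3100 / 0.8862 = 1.4782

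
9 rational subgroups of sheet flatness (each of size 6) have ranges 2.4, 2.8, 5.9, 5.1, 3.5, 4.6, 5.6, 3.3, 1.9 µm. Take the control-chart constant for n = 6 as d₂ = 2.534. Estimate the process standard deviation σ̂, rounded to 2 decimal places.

R̄ = (2.4 + 2.8 + 5.9 + 5.1 + 3.5 + 4.6 + 5.6 + 3.3 + 1.9) / 9 = 3.9000
σ̂ = R̄ / d₂ = 3.9000 / 2.534 = 1.5391

1.54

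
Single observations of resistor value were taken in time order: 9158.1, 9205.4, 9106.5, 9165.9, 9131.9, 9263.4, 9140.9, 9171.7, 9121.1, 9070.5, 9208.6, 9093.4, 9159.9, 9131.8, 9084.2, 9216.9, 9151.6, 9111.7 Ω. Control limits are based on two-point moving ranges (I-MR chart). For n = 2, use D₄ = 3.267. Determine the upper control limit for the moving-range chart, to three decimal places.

241.950

Moving ranges: 47.3, 98.9, 59.4, 34.0, 131.5, 122.5, 30.8, 50.6, 50.6, 138.1, 115.2, 66.5, 28.1, 47.6, 132.7, 65.3, 39.9; M̄R̄ = 1259.0000 / 17 = 74.0588
UCL_MR = D₄·M̄R̄ = 3.267 × 74.0588 = 241.9502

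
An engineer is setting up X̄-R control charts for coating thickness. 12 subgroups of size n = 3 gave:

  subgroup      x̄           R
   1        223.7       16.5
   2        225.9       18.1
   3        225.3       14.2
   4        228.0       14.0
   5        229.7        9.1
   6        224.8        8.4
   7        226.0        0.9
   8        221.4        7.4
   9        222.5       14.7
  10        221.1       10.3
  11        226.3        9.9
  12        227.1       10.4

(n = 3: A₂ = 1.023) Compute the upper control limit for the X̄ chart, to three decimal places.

236.565

X̄̄ = (223.7 + 225.9 + 225.3 + 228.0 + 229.7 + 224.8 + 226.0 + 221.4 + 222.5 + 221.1 + 226.3 + 227.1) / 12 = 2701.8000 / 12 = 225.1500
R̄ = (16.5 + 18.1 + 14.2 + 14.0 + 9.1 + 8.4 + 0.9 + 7.4 + 14.7 + 10.3 + 9.9 + 10.4) / 12 = 133.9000 / 12 = 11.1583
UCL = X̄̄ + A₂·R̄ = 225.1500 + 1.023 × 11.1583 = 236.5650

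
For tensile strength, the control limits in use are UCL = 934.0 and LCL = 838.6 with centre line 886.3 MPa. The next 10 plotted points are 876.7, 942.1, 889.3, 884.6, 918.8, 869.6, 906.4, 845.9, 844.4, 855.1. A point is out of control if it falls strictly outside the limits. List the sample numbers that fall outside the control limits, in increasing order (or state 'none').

Compare each point to [838.6, 934.0]: sample 2 = 942.1 > UCL.

2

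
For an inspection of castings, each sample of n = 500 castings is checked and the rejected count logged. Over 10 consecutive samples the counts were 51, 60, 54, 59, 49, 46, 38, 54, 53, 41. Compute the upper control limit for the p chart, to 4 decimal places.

p̄ = Σdᵢ / (k·n) = 505 / (10 × 500) = 0.10100
UCL = p̄ + 3·√(p̄(1−p̄)/n) = 0.10100 + 3 × √(0.10100×0.89900/500) = 0.10100 + 3 × 0.01348 = 0.14143

0.1414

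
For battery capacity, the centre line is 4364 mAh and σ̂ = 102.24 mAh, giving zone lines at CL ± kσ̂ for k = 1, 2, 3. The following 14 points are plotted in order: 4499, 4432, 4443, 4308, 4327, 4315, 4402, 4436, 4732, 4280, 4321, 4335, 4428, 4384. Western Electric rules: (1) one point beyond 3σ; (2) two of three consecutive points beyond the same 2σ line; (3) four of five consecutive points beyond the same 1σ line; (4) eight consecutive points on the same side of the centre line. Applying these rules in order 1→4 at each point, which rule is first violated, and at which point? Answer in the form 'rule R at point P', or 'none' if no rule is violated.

rule 1 at point 9

Zone of each point (C = within 1σ̂, B = 1σ̂–2σ̂, A = 2σ̂–3σ̂, * = beyond 3σ̂; sign = side of CL): 1:+B, 2:+C, 3:+C, 4:-C, 5:-C, 6:-C, 7:+C, 8:+C, 9:+*, 10:-C, 11:-C, 12:-C, 13:+C, 14:+C
Rule 1 (one point beyond the 3σ limits) is satisfied at point 9.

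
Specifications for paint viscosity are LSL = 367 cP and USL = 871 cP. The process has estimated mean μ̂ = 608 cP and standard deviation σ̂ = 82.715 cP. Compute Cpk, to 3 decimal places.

0.971

Cpu = (USL − μ̂) / (3σ̂) = (871 − 608) / (3 × 82.715) = 1.0599; Cpl = (μ̂ − LSL) / (3σ̂) = (608 − 367) / (3 × 82.715) = 0.9712; Cpk = min(Cpu, Cpl) = 0.9712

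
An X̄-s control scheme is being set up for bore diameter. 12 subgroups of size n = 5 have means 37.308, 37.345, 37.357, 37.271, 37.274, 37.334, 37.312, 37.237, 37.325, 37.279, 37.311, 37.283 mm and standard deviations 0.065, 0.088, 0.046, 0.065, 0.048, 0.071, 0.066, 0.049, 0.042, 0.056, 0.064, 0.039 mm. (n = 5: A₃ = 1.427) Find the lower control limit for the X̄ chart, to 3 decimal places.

X̄̄ = (37.308 + 37.345 + 37.357 + 37.271 + 37.274 + 37.334 + 37.312 + 37.237 + 37.325 + 37.279 + 37.311 + 37.283) / 12 = 37.3030
s̄ = (0.065 + 0.088 + 0.046 + 0.065 + 0.048 + 0.071 + 0.066 + 0.049 + 0.042 + 0.056 + 0.064 + 0.039) / 12 = 0.0582
LCL = X̄̄ − A₃·s̄ = 37.3030 − 1.427 × 0.0582 = 37.2199

37.220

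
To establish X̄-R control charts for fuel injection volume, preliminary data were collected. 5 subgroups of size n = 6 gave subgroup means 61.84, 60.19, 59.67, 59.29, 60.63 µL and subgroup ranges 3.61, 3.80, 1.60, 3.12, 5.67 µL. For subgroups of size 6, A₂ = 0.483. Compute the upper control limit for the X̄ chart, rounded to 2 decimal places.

62.04

X̄̄ = (61.84 + 60.19 + 59.67 + 59.29 + 60.63) / 5 = 301.6200 / 5 = 60.3240
R̄ = (3.61 + 3.80 + 1.60 + 3.12 + 5.67) / 5 = 17.8000 / 5 = 3.5600
UCL = X̄̄ + A₂·R̄ = 60.3240 + 0.483 × 3.5600 = 62.0435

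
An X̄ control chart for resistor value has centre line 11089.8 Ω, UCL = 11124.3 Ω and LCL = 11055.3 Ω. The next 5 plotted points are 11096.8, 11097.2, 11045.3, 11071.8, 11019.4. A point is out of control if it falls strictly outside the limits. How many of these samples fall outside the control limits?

2

Compare each point to [11055.3, 11124.3]: sample 3 = 11045.3 < LCL; sample 5 = 11019.4 < LCL.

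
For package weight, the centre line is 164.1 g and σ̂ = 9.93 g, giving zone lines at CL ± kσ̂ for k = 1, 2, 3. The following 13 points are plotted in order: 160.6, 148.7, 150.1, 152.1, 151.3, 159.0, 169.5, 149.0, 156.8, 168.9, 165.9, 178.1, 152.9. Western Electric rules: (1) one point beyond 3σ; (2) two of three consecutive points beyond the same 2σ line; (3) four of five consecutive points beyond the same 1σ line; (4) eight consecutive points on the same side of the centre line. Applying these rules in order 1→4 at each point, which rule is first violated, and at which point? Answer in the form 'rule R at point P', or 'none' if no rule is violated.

rule 3 at point 5

Zone of each point (C = within 1σ̂, B = 1σ̂–2σ̂, A = 2σ̂–3σ̂, * = beyond 3σ̂; sign = side of CL): 1:-C, 2:-B, 3:-B, 4:-B, 5:-B, 6:-C, 7:+C, 8:-B, 9:-C, 10:+C, 11:+C, 12:+B, 13:-B
Rule 3 (four of five consecutive points beyond the same 1σ limit) is satisfied at point 5.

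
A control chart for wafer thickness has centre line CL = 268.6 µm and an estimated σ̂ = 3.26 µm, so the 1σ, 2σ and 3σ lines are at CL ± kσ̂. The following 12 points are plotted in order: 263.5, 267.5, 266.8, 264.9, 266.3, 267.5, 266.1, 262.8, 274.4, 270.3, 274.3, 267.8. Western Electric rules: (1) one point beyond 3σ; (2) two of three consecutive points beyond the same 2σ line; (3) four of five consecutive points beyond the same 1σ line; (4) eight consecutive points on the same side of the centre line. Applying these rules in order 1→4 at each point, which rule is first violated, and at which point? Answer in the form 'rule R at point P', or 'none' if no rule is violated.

Zone of each point (C = within 1σ̂, B = 1σ̂–2σ̂, A = 2σ̂–3σ̂, * = beyond 3σ̂; sign = side of CL): 1:-B, 2:-C, 3:-C, 4:-B, 5:-C, 6:-C, 7:-C, 8:-B, 9:+B, 10:+C, 11:+B, 12:-C
Rule 4 (eight consecutive points on the same side of the centre line) is satisfied at point 8.

rule 4 at point 8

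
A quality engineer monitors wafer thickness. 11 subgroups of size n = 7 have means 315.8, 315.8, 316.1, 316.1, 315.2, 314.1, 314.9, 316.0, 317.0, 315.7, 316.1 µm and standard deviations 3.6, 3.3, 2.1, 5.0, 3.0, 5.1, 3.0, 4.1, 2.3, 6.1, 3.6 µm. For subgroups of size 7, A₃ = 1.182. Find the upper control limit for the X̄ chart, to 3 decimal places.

X̄̄ = (315.8 + 315.8 + 316.1 + 316.1 + 315.2 + 314.1 + 314.9 + 316.0 + 317.0 + 315.7 + 316.1) / 11 = 315.7091
s̄ = (3.6 + 3.3 + 2.1 + 5.0 + 3.0 + 5.1 + 3.0 + 4.1 + 2.3 + 6.1 + 3.6) / 11 = 3.7455
UCL = X̄̄ + A₃·s̄ = 315.7091 + 1.182 × 3.7455 = 320.1362

320.136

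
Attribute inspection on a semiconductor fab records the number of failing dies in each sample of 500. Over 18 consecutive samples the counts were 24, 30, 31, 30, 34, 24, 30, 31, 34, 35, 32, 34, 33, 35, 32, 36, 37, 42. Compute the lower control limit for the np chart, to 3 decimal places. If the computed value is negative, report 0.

15.920

p̄ = Σdᵢ / (k·n) = 584 / (18 × 500) = 0.06489
LCL = np̄ − 3·√(np̄(1−p̄)) = 32.4444 − 3 × 5.5081 = 15.9201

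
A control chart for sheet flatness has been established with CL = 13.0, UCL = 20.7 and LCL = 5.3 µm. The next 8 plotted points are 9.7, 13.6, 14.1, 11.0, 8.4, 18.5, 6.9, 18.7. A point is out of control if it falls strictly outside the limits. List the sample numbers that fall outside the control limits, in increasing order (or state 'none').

All 8 points lie within [5.3, 20.7].

none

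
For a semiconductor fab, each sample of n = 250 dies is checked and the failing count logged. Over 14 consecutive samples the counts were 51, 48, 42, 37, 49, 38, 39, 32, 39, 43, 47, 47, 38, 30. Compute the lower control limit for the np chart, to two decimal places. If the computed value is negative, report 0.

23.79

p̄ = Σdᵢ / (k·n) = 580 / (14 × 250) = 0.16571
LCL = np̄ − 3·√(np̄(1−p̄)) = 41.4286 − 3 × 5.8791 = 23.7914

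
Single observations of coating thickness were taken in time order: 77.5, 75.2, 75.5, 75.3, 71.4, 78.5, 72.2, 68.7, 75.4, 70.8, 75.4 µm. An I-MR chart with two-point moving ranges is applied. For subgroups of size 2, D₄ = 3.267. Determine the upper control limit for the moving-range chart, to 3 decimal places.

12.905

Moving ranges: 2.3, 0.3, 0.2, 3.9, 7.1, 6.3, 3.5, 6.7, 4.6, 4.6; M̄R̄ = 39.5000 / 10 = 3.9500
UCL_MR = D₄·M̄R̄ = 3.267 × 3.9500 = 12.9047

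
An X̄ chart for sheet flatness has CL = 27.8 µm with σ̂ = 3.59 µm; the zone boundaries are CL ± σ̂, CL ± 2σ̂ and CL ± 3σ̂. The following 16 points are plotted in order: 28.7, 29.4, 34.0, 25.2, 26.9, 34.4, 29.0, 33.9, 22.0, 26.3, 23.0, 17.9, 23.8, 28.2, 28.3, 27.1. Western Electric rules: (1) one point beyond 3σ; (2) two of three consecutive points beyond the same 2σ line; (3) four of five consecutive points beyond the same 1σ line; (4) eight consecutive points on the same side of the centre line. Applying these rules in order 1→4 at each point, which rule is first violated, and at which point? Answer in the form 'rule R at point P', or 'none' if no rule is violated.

Zone of each point (C = within 1σ̂, B = 1σ̂–2σ̂, A = 2σ̂–3σ̂, * = beyond 3σ̂; sign = side of CL): 1:+C, 2:+C, 3:+B, 4:-C, 5:-C, 6:+B, 7:+C, 8:+B, 9:-B, 10:-C, 11:-B, 12:-A, 13:-B, 14:+C, 15:+C, 16:-C
Rule 3 (four of five consecutive points beyond the same 1σ limit) is satisfied at point 13.

rule 3 at point 13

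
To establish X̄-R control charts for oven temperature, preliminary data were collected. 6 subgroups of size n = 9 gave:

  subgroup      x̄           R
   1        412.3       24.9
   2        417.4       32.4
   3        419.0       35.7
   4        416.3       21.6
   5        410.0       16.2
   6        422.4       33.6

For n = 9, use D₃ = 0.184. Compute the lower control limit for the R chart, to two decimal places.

5.04

R̄ = (24.9 + 32.4 + 35.7 + 21.6 + 16.2 + 33.6) / 6 = 164.4000 / 6 = 27.4000
LCL_R = D₃·R̄ = 0.184 × 27.4000 = 5.0416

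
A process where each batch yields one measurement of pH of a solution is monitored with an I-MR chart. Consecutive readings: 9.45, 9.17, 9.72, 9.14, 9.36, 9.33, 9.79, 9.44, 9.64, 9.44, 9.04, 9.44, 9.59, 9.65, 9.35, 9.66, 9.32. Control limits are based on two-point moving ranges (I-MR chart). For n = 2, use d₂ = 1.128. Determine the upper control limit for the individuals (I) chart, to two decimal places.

X̄ = (9.45 + 9.17 + 9.72 + 9.14 + 9.36 + 9.33 + 9.79 + 9.44 + 9.64 + 9.44 + 9.04 + 9.44 + 9.59 + 9.65 + 9.35 + 9.66 + 9.32) / 17 = 9.4429
Moving ranges: 0.28, 0.55, 0.58, 0.22, 0.03, 0.46, 0.35, 0.20, 0.20, 0.40, 0.40, 0.15, 0.06, 0.30, 0.31, 0.34; M̄R̄ = 4.8300 / 16 = 0.3019
UCL = X̄ + 3·M̄R̄/d₂ = 9.4429 + 3 × 0.3019 / 1.128 = 10.2458

10.25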